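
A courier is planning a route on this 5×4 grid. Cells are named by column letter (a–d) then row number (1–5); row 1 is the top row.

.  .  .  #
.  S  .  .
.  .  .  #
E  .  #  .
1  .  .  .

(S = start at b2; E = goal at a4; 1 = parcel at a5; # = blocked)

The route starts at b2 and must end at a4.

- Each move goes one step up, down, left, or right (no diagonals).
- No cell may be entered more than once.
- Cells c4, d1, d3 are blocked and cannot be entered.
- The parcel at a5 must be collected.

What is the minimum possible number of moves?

5

Any route passes through a5 somewhere between b2 and a4. Summing Manhattan distances along the two legs (b2 → a5 → a4) gives a lower bound of 4 + 1 = 5 moves.
A route of 5 moves achieves this: b2 → b3 → b4 → b5 → a5 → a4.
Since 5 matches the lower bound, it is optimal.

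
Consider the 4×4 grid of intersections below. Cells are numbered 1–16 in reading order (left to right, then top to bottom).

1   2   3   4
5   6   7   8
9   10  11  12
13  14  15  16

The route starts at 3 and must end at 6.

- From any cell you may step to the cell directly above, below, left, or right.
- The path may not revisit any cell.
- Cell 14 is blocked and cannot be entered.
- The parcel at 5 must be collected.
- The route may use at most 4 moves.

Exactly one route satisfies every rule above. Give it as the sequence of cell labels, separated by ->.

The budget equals the shortest possible length, so every move has to be on a shortest route through the required cells.
Route from 3: 2× left (reaching 1), down to 5, right to 6 — 4 moves in all.
Check: all required cells visited; 4 ≤ 4 moves.

3 -> 2 -> 1 -> 5 -> 6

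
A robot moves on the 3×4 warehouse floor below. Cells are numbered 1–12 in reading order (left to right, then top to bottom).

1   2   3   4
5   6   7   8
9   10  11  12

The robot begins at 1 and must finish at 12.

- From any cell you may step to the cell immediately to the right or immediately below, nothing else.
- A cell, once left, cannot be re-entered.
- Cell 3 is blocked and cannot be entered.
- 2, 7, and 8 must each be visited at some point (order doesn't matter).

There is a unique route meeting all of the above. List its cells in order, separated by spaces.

1 2 6 7 8 12

Moves only go right or down, so the column and row indices never decrease.
Route from 1: right to 2, down to 6, 2× right (reaching 8), down to 12 — 5 moves in all.
Check: all required cells visited.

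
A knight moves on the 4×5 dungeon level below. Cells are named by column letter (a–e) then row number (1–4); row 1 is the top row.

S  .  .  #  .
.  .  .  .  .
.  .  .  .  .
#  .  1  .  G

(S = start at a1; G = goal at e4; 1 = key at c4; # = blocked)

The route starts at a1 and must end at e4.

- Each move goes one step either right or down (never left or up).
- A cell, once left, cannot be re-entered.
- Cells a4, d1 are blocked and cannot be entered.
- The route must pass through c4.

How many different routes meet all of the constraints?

9

A right/down-only route from a1 to e4 makes exactly 3 down-moves and 4 right-moves in some order.
With no other constraints that would be C(7,3) = 35 routes.
Split at c4 and multiply the segment counts (each segment already excludes blocked cells): a1→c4: 9; c4→e4: 1; product = 9.
That gives 9 routes.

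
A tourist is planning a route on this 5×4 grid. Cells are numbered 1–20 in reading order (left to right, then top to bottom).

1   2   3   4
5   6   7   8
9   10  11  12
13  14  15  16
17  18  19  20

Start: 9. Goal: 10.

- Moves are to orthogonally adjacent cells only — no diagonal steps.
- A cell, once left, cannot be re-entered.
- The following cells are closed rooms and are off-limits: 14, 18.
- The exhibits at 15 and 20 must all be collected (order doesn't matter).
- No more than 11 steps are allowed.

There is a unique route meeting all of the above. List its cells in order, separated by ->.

Any route must reach 15 and 20 and still end at 10 within 11 moves, so the order of the required stops is forced.
Route from 9: up 1 to 5, right 3 to 8, down 3 to 20, left 1 to 19, up 2 to 11, left 1 to 10 — 11 moves in all.
Check: all required cells visited; 11 ≤ 11 moves.

9 -> 5 -> 6 -> 7 -> 8 -> 12 -> 16 -> 20 -> 19 -> 15 -> 11 -> 10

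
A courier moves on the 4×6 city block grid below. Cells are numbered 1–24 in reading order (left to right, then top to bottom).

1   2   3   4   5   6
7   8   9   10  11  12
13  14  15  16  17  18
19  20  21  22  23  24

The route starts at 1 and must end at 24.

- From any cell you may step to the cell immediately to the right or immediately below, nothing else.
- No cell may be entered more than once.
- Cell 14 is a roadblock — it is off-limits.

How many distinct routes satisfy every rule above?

41

A right/down-only route from 1 to 24 makes exactly 3 down-moves and 5 right-moves in some order.
With no other constraints that would be C(8,3) = 56 routes.
Subtract routes through each blocked cell (inclusion–exclusion for overlaps): − through 14: 15 → 41.
That gives 41 routes.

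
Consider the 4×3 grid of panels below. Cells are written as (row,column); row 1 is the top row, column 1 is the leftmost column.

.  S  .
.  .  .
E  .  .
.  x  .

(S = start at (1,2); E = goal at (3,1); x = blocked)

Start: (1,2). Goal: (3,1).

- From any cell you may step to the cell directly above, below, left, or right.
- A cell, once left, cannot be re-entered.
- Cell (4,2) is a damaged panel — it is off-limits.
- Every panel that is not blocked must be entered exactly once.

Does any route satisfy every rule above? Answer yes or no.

Cell (4,1) has only one open neighbour but is neither the start nor the goal, so a Hamiltonian route would have to both enter and leave it through the same neighbour — impossible without revisiting.

no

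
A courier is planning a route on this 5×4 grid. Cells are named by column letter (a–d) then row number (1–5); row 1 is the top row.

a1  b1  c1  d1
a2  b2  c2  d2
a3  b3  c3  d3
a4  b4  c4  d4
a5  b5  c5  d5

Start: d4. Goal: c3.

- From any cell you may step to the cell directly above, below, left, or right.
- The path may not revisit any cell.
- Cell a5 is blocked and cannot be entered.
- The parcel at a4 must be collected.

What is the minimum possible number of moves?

6

Any route passes through a4 somewhere between d4 and c3. Summing Manhattan distances along the two legs (d4 → a4 → c3) gives a lower bound of 3 + 3 = 6 moves.
A route of 6 moves achieves this: d4 → c4 → b4 → a4 → a3 → b3 → c3.
Since 6 matches the lower bound, it is optimal.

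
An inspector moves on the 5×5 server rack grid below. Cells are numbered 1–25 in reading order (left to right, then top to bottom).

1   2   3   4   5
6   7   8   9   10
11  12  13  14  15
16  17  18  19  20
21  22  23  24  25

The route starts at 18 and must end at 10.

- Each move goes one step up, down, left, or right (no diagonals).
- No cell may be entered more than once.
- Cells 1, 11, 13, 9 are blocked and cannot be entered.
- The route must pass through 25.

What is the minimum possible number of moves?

6

Any route passes through 25 somewhere between 18 and 10. Summing Manhattan distances along the two legs (18 → 25 → 10) gives a lower bound of 3 + 3 = 6 moves.
A route of 6 moves achieves this: 18 → 23 → 24 → 25 → 20 → 15 → 10.
Since 6 matches the lower bound, it is optimal.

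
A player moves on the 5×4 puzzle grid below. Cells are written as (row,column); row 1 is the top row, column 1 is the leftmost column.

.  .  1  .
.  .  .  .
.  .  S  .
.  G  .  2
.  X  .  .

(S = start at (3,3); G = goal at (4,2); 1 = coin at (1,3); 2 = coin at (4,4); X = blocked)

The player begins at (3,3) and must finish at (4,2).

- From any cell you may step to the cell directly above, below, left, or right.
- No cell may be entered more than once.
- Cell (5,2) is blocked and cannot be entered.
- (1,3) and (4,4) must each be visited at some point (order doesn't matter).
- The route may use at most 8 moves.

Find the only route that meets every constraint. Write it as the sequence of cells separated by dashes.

(3,3) - (2,3) - (1,3) - (1,4) - (2,4) - (3,4) - (4,4) - (4,3) - (4,2)

The 8-move cap with required stops at (1,3), (4,4) leaves no slack for detours.
Route from (3,3): 2× up (reaching (1,3)), right to (1,4), 3× down (reaching (4,4)), 2× left (reaching (4,2)) — 8 moves in all.
Check: all required cells visited; 8 ≤ 8 moves.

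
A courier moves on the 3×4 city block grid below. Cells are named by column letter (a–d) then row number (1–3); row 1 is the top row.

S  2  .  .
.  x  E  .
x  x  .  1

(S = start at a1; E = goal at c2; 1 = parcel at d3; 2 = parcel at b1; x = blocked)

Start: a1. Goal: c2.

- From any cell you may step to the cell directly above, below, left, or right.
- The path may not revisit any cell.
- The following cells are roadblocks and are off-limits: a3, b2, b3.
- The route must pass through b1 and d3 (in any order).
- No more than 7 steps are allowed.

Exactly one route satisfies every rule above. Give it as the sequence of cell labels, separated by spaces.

The budget equals the shortest possible length, so every move has to be on a shortest route through the required cells.
Route from a1: right 3 to d1, down 2 to d3, left 1 to c3, up 1 to c2 — 7 moves in all.
Check: all required cells visited; 7 ≤ 7 moves.

a1 b1 c1 d1 d2 d3 c3 c2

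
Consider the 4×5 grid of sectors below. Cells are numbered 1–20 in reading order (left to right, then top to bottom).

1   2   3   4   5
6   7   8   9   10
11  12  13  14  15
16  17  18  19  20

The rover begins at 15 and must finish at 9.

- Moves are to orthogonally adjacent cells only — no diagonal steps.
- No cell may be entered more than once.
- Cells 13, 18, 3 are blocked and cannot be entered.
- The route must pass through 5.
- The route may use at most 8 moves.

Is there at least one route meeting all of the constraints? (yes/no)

One route that works: 15 → 10 → 5 → 4 → 9.

yes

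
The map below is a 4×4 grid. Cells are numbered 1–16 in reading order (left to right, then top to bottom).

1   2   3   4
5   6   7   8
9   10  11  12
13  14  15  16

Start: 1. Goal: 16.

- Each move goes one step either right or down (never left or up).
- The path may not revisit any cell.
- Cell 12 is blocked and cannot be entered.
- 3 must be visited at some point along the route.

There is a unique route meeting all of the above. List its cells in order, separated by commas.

1, 2, 3, 7, 11, 15, 16

Moves only go right or down, so the column and row indices never decrease.
Route from 1: 2× right (reaching 3), 3× down (reaching 15), right to 16 — 6 moves in all.
Check: all required cells visited.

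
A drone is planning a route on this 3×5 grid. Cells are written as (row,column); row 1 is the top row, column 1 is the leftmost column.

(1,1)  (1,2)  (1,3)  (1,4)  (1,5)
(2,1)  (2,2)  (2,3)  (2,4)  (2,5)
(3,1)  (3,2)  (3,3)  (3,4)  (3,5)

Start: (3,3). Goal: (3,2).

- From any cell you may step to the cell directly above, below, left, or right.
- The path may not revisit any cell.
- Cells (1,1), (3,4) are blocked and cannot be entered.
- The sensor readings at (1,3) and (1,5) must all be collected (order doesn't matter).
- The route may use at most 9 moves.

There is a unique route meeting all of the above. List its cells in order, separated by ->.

(3,3) -> (2,3) -> (2,4) -> (2,5) -> (1,5) -> (1,4) -> (1,3) -> (1,2) -> (2,2) -> (3,2)

The 9-move cap with required stops at (1,3), (1,5) leaves no slack for detours.
Route from (3,3): up 1 to (2,3), right 2 to (2,5), up 1 to (1,5), left 3 to (1,2), down 2 to (3,2) — 9 moves in all.
Check: all required cells visited; 9 ≤ 9 moves.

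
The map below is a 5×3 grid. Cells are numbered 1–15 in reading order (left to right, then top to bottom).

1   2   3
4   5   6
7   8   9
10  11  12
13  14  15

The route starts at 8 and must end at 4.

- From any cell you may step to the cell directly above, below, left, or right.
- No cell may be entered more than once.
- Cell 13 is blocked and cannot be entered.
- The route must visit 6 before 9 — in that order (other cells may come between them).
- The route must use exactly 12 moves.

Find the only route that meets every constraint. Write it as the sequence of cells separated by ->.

The waypoints must appear in the order 6, 9, with no cell reused.
Route from 8: 2× up (reaching 2), right to 3, 4× down (reaching 15), left to 14, up to 11, left to 10, 2× up (reaching 4) — 12 moves in all.
Check: order respected (6 at step 4, 9 at step 5); 12 moves as required.

8 -> 5 -> 2 -> 3 -> 6 -> 9 -> 12 -> 15 -> 14 -> 11 -> 10 -> 7 -> 4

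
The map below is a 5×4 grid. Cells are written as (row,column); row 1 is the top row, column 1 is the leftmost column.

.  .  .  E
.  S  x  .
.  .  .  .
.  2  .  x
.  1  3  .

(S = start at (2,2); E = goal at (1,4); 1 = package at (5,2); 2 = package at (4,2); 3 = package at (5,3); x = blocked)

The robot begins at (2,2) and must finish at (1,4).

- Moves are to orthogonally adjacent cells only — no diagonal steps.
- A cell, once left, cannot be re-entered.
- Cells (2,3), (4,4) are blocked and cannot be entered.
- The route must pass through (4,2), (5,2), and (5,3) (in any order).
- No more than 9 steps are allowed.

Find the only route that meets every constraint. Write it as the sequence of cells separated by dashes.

The budget equals the shortest possible length, so every move has to be on a shortest route through the required cells.
Route from (2,2): 3× down (reaching (5,2)), right to (5,3), 2× up (reaching (3,3)), right to (3,4), 2× up (reaching (1,4)) — 9 moves in all.
Check: all required cells visited; 9 ≤ 9 moves.

(2,2) - (3,2) - (4,2) - (5,2) - (5,3) - (4,3) - (3,3) - (3,4) - (2,4) - (1,4)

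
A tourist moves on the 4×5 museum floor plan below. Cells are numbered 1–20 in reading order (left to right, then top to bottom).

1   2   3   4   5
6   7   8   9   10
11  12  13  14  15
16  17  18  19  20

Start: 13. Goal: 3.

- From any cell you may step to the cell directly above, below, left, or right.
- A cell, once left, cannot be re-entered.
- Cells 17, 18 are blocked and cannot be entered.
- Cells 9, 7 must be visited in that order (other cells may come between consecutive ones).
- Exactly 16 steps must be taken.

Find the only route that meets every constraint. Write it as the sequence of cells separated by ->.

13 -> 14 -> 19 -> 20 -> 15 -> 10 -> 5 -> 4 -> 9 -> 8 -> 7 -> 12 -> 11 -> 6 -> 1 -> 2 -> 3

The waypoints must appear in the order 9, 7, with no cell reused.
Route from 13: right to 14, down to 19, right to 20, 3× up (reaching 5), left to 4, down to 9, 2× left (reaching 7), down to 12, left to 11, 2× up (reaching 1), 2× right (reaching 3) — 16 moves in all.
Check: order respected (9 at step 8, 7 at step 10); 16 moves as required.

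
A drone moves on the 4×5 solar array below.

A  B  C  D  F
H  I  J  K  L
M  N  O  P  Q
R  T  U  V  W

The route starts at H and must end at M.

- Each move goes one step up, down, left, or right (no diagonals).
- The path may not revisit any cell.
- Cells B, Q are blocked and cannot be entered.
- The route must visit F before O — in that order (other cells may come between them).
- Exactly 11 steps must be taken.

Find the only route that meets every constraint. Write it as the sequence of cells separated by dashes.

The waypoints must appear in the order F, O, with no cell reused.
Route from H: 2× right (reaching J), up to C, 2× right (reaching F), down to L, left to K, down to P, 3× left (reaching M) — 11 moves in all.
Check: order respected (F at step 5, O at step 9); 11 moves as required.

H - I - J - C - D - F - L - K - P - O - N - M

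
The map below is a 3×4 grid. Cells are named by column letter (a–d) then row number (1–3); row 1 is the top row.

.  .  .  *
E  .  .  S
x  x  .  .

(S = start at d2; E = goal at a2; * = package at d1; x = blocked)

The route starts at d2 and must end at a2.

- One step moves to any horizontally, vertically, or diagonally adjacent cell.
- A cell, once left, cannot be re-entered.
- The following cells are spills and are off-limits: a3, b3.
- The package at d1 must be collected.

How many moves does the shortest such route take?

Any route passes through d1 somewhere between d2 and a2. Summing Chebyshev distances along the two legs (d2 → d1 → a2) gives a lower bound of 1 + 3 = 4 moves.
A route of 4 moves achieves this: d2 → d1 → c1 → b1 → a2.
Since 4 matches the lower bound, it is optimal.

4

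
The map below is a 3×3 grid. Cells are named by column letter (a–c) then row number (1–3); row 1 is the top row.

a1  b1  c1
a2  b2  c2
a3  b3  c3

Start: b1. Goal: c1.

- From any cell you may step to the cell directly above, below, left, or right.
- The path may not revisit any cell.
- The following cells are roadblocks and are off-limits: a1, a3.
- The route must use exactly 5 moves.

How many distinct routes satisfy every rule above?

Need simple routes of exactly 5 moves from b1 to c1 (Manhattan distance 1, so 2 moves are spent on a detour and 2 undoing it).
Enumerating: b1 b2 b3 c3 c2 c1.
That gives 1 route.

1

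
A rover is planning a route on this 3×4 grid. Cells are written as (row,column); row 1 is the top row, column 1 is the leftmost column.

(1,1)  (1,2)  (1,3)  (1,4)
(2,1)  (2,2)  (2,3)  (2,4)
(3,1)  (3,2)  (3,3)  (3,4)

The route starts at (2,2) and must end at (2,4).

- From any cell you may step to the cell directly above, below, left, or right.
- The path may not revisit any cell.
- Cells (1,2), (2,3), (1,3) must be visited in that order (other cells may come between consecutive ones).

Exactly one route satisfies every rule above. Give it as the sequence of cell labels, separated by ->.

(2,2) -> (1,2) -> (1,1) -> (2,1) -> (3,1) -> (3,2) -> (3,3) -> (2,3) -> (1,3) -> (1,4) -> (2,4)

The waypoints must appear in the order (1,2), (2,3), (1,3), with no cell reused.
Route from (2,2): up 1 to (1,2), left 1 to (1,1), down 2 to (3,1), right 2 to (3,3), up 2 to (1,3), right 1 to (1,4), down 1 to (2,4) — 10 moves in all.
Check: order respected ((1,2) at step 1, (2,3) at step 7, (1,3) at step 8).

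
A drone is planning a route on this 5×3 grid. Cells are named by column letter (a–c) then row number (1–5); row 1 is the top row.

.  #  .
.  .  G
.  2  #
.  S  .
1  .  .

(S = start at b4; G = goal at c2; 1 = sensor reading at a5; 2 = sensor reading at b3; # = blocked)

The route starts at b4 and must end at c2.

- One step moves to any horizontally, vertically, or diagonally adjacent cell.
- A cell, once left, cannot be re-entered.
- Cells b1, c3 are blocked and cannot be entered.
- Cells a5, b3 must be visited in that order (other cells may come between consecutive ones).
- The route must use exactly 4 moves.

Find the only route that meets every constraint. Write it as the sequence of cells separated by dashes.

b4 - a5 - a4 - b3 - c2

The waypoints must appear in the order a5, b3, with no cell reused.
Route from b4: down-left 1 to a5, up 1 to a4, up-right 2 to c2 — 4 moves in all.
Check: order respected (1 at step 1, 2 at step 3); 4 moves as required.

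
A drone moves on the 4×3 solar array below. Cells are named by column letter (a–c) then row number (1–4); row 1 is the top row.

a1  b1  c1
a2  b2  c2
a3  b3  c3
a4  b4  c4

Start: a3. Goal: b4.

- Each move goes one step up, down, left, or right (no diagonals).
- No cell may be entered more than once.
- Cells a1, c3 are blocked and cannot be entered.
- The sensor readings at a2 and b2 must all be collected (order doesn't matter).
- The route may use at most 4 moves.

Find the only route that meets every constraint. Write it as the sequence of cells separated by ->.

The budget equals the shortest possible length, so every move has to be on a shortest route through the required cells.
Route from a3: up 1 to a2, right 1 to b2, down 2 to b4 — 4 moves in all.
Check: all required cells visited; 4 ≤ 4 moves.

a3 -> a2 -> b2 -> b3 -> b4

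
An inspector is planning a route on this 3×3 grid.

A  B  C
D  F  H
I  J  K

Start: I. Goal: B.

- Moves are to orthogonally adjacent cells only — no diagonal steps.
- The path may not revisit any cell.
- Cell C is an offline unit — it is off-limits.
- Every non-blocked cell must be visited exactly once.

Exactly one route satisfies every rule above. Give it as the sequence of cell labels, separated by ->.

I -> J -> K -> H -> F -> D -> A -> B

Need to visit all 8 open cells exactly once, starting at I and ending at B.
Cell A has only two open neighbours (D and B), so the path must pass straight through it: one of those is the cell it's entered from and the other is where it exits.
Route from I: right 2 to K, up 1 to H, left 2 to D, up 1 to A, right 1 to B — 7 moves in all.
Check: all 8 open cells covered.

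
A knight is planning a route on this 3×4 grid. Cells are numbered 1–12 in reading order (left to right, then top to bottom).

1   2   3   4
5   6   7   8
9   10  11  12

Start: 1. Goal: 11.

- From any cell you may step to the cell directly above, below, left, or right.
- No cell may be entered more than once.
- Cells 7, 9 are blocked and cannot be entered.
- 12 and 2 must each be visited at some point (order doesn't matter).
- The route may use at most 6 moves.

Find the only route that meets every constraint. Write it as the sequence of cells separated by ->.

The 6-move cap with required stops at 12, 2 leaves no slack for detours.
Route from 1: 3× right (reaching 4), 2× down (reaching 12), left to 11 — 6 moves in all.
Check: all required cells visited; 6 ≤ 6 moves.

1 -> 2 -> 3 -> 4 -> 8 -> 12 -> 11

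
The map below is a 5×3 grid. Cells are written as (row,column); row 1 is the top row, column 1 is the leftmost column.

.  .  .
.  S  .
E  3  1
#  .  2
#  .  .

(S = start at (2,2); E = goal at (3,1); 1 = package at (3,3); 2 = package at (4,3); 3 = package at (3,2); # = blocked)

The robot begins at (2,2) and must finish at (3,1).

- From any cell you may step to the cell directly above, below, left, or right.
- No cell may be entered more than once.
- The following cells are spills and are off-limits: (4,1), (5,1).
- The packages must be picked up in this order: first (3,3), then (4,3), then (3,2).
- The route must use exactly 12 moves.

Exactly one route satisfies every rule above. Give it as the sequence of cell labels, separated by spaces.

(2,2) (2,1) (1,1) (1,2) (1,3) (2,3) (3,3) (4,3) (5,3) (5,2) (4,2) (3,2) (3,1)

The waypoints must appear in the order (3,3), (4,3), (3,2), with no cell reused.
Route from (2,2): left 1 to (2,1), up 1 to (1,1), right 2 to (1,3), down 4 to (5,3), left 1 to (5,2), up 2 to (3,2), left 1 to (3,1) — 12 moves in all.
Check: order respected (1 at step 6, 2 at step 7, 3 at step 11); 12 moves as required.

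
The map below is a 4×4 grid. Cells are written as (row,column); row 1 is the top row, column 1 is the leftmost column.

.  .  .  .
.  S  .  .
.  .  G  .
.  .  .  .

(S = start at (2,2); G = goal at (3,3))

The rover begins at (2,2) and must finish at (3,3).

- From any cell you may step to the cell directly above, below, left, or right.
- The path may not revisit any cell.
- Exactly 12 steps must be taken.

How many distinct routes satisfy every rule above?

Need simple routes of exactly 12 moves from (2,2) to (3,3) (Manhattan distance 2, so 5 moves are spent on a detour and 5 undoing it).
Branch systematically from the start, pruning whenever the remaining move budget drops below the Manhattan distance to (3,3) or differs from it in parity. Grouping the completions by first move — via (1,2): 4; via (3,2): 6; via (2,1): 4; via (2,3): 6 — and summing: 4 + 6 + 4 + 6 = 20.
That gives 20 routes.

20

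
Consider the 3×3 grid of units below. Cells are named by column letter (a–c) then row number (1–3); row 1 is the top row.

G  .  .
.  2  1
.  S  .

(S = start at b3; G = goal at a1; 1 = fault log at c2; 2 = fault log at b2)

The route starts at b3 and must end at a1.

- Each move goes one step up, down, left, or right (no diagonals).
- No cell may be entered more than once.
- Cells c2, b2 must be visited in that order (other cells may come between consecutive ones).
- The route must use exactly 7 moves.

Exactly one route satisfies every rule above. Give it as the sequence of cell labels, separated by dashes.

b3 - c3 - c2 - c1 - b1 - b2 - a2 - a1

The waypoints must appear in the order c2, b2, with no cell reused.
Route from b3: right 1 to c3, up 2 to c1, left 1 to b1, down 1 to b2, left 1 to a2, up 1 to a1 — 7 moves in all.
Check: order respected (1 at step 2, 2 at step 5); 7 moves as required.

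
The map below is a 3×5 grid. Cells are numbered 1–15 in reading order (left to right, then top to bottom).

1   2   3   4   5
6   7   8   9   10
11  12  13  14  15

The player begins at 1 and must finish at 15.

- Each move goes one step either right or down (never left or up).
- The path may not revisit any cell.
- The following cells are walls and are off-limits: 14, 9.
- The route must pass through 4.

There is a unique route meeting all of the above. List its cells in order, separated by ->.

Moves only go right or down, so the column and row indices never decrease.
Route from 1: 4× right (reaching 5), 2× down (reaching 15) — 6 moves in all.
Check: all required cells visited.

1 -> 2 -> 3 -> 4 -> 5 -> 10 -> 15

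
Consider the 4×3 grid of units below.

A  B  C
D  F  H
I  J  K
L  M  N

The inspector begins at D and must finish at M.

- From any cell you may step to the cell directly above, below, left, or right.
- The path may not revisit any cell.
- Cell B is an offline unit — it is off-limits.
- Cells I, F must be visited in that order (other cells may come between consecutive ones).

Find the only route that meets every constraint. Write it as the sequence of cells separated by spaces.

D I J F H K N M

The waypoints must appear in the order I, F, with no cell reused.
Route from D: down to I, right to J, up to F, right to H, 2× down (reaching N), left to M — 7 moves in all.
Check: order respected (I at step 1, F at step 3).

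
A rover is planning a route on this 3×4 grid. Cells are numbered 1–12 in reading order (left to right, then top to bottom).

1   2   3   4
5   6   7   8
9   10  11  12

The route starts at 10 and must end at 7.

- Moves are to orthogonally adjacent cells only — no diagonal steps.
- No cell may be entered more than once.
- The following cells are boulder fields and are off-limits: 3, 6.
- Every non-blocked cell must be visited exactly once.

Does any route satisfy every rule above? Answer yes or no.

no

Cell 2 has only one open neighbour but is neither the start nor the goal, so a Hamiltonian route would have to both enter and leave it through the same neighbour — impossible without revisiting.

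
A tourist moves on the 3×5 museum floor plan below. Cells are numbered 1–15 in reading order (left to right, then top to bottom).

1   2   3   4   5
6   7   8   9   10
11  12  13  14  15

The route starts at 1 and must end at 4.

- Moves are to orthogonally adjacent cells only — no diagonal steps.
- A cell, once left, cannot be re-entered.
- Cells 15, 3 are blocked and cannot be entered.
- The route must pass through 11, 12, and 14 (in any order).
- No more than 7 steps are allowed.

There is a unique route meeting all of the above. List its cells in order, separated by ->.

The 7-move cap with required stops at 11, 12, 14 leaves no slack for detours.
Route from 1: down 2 to 11, right 3 to 14, up 2 to 4 — 7 moves in all.
Check: all required cells visited; 7 ≤ 7 moves.

1 -> 6 -> 11 -> 12 -> 13 -> 14 -> 9 -> 4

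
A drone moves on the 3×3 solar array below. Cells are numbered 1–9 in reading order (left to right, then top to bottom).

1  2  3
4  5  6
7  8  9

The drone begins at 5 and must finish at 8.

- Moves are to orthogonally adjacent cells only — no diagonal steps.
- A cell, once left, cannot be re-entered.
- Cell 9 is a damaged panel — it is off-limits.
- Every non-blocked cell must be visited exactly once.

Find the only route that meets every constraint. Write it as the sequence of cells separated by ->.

5 -> 6 -> 3 -> 2 -> 1 -> 4 -> 7 -> 8

Need to visit all 8 open cells exactly once, starting at 5 and ending at 8.
Cell 1 has only two open neighbours (4 and 2), so the path must pass straight through it: one of those is the cell it's entered from and the other is where it exits.
Route from 5: right 1 to 6, up 1 to 3, left 2 to 1, down 2 to 7, right 1 to 8 — 7 moves in all.
Check: all 8 open cells covered.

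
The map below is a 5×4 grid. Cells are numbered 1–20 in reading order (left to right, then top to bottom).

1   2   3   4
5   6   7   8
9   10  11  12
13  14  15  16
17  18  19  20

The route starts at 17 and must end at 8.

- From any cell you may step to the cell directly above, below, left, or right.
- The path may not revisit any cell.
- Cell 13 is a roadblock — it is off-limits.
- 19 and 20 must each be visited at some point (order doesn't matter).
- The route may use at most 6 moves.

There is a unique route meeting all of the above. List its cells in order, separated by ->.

The 6-move cap with required stops at 19, 20 leaves no slack for detours.
Route from 17: right 3 to 20, up 3 to 8 — 6 moves in all.
Check: all required cells visited; 6 ≤ 6 moves.

17 -> 18 -> 19 -> 20 -> 16 -> 12 -> 8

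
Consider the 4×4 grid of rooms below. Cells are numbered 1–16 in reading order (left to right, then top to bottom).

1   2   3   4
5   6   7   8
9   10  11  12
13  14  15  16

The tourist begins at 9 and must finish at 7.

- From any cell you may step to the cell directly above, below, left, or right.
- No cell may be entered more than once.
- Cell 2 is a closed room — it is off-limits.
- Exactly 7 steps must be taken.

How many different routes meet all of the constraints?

Need simple routes of exactly 7 moves from 9 to 7 (Manhattan distance 3, so 2 moves are spent on a detour and 2 undoing it).
Branch systematically from the start, pruning whenever the remaining move budget drops below the Manhattan distance to 7 or differs from it in parity. Grouping the completions by first move — via 5: 2; via 13: 5; via 10: 5 — and summing: 2 + 5 + 5 = 12.
That gives 12 routes.

12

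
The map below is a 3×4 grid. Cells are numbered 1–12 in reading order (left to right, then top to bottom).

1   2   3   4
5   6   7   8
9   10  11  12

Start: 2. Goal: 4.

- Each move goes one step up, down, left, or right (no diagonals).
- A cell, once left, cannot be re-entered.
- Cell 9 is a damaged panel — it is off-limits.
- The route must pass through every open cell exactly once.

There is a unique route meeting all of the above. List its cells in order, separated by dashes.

2 - 1 - 5 - 6 - 10 - 11 - 12 - 8 - 7 - 3 - 4

Need to visit all 11 open cells exactly once, starting at 2 and ending at 4.
Route from 2: left to 1, down to 5, right to 6, down to 10, 2× right (reaching 12), up to 8, left to 7, up to 3, right to 4 — 10 moves in all.
Check: all 11 open cells covered.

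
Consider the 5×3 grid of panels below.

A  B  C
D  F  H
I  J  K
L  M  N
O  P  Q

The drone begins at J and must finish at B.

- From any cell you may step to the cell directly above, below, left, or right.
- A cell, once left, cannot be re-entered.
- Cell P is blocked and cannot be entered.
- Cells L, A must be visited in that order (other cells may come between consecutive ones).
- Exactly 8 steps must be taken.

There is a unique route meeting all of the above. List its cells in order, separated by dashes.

The waypoints must appear in the order L, A, with no cell reused.
Route from J: right to K, down to N, 2× left (reaching L), 3× up (reaching A), right to B — 8 moves in all.
Check: order respected (L at step 4, A at step 7); 8 moves as required.

J - K - N - M - L - I - D - A - B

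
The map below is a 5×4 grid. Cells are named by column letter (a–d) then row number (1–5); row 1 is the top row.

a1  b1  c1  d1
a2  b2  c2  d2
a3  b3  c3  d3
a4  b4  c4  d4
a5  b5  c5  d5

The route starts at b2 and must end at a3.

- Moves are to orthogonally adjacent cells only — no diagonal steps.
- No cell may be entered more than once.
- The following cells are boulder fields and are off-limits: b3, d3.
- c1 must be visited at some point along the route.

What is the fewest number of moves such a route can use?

6

Any route passes through c1 somewhere between b2 and a3. Summing Manhattan distances along the two legs (b2 → c1 → a3) gives a lower bound of 2 + 4 = 6 moves.
A route of 6 moves achieves this: b2 → c2 → c1 → b1 → a1 → a2 → a3.
Since 6 matches the lower bound, it is optimal.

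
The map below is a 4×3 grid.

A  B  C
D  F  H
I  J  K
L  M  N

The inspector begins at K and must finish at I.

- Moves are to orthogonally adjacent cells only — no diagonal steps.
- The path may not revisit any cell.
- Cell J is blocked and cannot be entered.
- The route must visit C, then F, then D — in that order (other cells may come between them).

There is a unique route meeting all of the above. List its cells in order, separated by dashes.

K - H - C - B - F - D - I

The waypoints must appear in the order C, F, D, with no cell reused.
Route from K: 2× up (reaching C), left to B, down to F, left to D, down to I — 6 moves in all.
Check: order respected (C at step 2, F at step 4, D at step 5).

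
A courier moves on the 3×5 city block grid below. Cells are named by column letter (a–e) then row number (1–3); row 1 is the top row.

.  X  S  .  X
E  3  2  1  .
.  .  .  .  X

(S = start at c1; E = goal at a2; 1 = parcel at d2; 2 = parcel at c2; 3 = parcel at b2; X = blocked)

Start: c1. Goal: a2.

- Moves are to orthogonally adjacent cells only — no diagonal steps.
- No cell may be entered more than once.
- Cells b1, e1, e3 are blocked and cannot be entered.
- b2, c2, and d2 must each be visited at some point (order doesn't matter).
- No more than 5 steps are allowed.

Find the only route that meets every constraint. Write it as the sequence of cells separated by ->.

c1 -> d1 -> d2 -> c2 -> b2 -> a2

The budget equals the shortest possible length, so every move has to be on a shortest route through the required cells.
Route from c1: right 1 to d1, down 1 to d2, left 3 to a2 — 5 moves in all.
Check: all required cells visited; 5 ≤ 5 moves.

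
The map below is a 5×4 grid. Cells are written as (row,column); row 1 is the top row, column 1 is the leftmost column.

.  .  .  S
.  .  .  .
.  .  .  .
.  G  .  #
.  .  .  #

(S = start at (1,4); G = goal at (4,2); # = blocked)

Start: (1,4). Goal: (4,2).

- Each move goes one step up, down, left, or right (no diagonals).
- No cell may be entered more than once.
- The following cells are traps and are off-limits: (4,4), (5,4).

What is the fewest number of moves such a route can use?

5

The Manhattan distance from (1,4) to (4,2) is |1−4| + |4−2| = 5, so at least 5 moves are needed.
A route of 5 moves achieves this: (1,4) → (2,4) → (3,4) → (3,3) → (4,3) → (4,2).
Since 5 matches the lower bound, it is optimal.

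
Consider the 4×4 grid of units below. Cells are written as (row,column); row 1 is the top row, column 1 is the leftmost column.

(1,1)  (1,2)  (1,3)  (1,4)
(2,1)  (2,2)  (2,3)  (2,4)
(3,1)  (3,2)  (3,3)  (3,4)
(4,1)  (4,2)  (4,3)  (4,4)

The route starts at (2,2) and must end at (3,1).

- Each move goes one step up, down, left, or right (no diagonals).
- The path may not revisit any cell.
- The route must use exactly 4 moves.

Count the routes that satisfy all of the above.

Need simple routes of exactly 4 moves from (2,2) to (3,1) (Manhattan distance 2, so 1 moves are spent on a detour and 1 undoing it).
Enumerating: (2,2) (1,2) (1,1) (2,1) (3,1) | (2,2) (3,2) (4,2) (4,1) (3,1) | (2,2) (2,3) (3,3) (3,2) (3,1).
That gives 3 routes.

3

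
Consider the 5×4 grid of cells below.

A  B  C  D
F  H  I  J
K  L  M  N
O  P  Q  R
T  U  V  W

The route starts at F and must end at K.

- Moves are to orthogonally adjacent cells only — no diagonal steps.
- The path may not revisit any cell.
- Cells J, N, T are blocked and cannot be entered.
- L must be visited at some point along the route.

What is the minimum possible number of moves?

Any route passes through L somewhere between F and K. Summing Manhattan distances along the two legs (F → L → K) gives a lower bound of 2 + 1 = 3 moves.
A route of 3 moves achieves this: F → H → L → K.
Since 3 matches the lower bound, it is optimal.

3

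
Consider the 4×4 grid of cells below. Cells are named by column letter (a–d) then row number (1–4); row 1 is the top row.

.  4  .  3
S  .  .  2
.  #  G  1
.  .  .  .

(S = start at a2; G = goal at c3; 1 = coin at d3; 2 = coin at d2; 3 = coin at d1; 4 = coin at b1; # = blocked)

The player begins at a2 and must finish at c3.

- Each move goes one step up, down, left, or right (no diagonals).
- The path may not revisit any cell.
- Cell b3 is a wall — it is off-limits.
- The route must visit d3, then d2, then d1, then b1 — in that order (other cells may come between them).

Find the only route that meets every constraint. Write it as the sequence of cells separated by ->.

a2 -> a3 -> a4 -> b4 -> c4 -> d4 -> d3 -> d2 -> d1 -> c1 -> b1 -> b2 -> c2 -> c3

The waypoints must appear in the order d3, d2, d1, b1, with no cell reused.
Route from a2: down 2 to a4, right 3 to d4, up 3 to d1, left 2 to b1, down 1 to b2, right 1 to c2, down 1 to c3 — 13 moves in all.
Check: order respected (1 at step 6, 2 at step 7, 3 at step 8, 4 at step 10).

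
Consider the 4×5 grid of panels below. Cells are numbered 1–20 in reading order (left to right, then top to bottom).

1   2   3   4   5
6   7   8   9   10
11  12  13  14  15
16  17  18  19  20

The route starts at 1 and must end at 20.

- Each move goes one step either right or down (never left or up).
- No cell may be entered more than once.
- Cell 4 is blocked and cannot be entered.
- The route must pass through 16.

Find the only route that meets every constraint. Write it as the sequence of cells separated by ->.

1 -> 6 -> 11 -> 16 -> 17 -> 18 -> 19 -> 20

Moves only go right or down, so the column and row indices never decrease.
Route from 1: 3× down (reaching 16), 4× right (reaching 20) — 7 moves in all.
Check: all required cells visited.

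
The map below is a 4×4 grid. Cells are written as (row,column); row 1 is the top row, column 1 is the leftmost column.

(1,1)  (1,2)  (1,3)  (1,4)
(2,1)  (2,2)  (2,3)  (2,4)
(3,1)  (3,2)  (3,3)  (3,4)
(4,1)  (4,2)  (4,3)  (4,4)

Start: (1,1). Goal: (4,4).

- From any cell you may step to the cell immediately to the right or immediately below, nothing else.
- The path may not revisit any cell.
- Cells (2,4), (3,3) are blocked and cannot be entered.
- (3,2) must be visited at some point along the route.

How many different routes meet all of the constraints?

3

A right/down-only route from (1,1) to (4,4) makes exactly 3 down-moves and 3 right-moves in some order.
With no other constraints that would be C(6,3) = 20 routes.
Split at (3,2) and multiply the segment counts (each segment already excludes blocked cells): (1,1)→(3,2): 3; (3,2)→(4,4): 1; product = 3.
That gives 3 routes.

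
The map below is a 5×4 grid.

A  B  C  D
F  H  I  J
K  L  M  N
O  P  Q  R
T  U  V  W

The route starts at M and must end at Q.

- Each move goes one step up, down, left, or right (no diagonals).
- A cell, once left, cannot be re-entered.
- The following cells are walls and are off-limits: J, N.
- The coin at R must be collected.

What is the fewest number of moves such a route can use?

7

Any route passes through R somewhere between M and Q. Summing Manhattan distances along the two legs (M → R → Q) gives a lower bound of 2 + 1 = 3 moves.
The shortest route satisfying every rule uses 7 moves: M → L → P → U → V → W → R → Q.
The no-revisit rule (legs can't share cells) pushes the minimum above the 3-move bound; an exhaustive check rules out every length from 3 to 6 (on a 4-connected grid the length of any start-to-goal walk has the same parity as the Manhattan bound, so only lengths 3, 5, 7, … need checking), leaving 7 as the minimum.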